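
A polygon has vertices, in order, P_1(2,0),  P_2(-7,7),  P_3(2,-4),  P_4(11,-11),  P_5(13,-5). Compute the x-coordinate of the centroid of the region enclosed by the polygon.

Apply the shoelace formula. First the cross-terms c_i = x_i·y_{i+1} − x_{i+1}·y_i:
  14, 14, 22, 88, 10  ⇒  2A = 148, A = 74.
Then Σ (x_i + x_{i+1})·c_i = 2408, so x̄ = 2408 / (6·74) = 602/111.

602/111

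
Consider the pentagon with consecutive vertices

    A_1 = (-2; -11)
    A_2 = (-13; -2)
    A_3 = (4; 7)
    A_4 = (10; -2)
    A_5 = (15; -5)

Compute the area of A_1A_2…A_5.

Apply the shoelace (surveyor's) formula: 2A = Σ (x_i·y_{i+1} − x_{i+1}·y_i), indices taken mod 5.
Cross-terms: -139, -83, -78, -20, -175  ⇒  Σ = -495
Area = |Σ|/2 = 247.5.

247.5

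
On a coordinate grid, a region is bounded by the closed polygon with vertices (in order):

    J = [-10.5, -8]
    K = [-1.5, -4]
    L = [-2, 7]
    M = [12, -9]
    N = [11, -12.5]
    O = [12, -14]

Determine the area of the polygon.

Apply the shoelace formula: 2A = Σ (x_i·y_{i+1} − x_{i+1}·y_i), indices taken mod 6.
Cross-terms: 30, -18.5, -66, -51, -4, -243  ⇒  Σ = -352.5
Area = |Σ|/2 = 176.25.

176.25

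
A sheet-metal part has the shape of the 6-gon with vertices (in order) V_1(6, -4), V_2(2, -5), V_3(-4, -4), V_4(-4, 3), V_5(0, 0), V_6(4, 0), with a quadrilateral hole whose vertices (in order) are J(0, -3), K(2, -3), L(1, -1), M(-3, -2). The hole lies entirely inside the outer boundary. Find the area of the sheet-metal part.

Outer boundary:
Apply the surveyor's formula: 2A = Σ (x_i·y_{i+1} − x_{i+1}·y_i), indices taken mod 6.
V_1→V_2: (6)(-5) − (2)(-4) = -22
V_2→V_3: (2)(-4) − (-4)(-5) = -28
V_3→V_4: (-4)(3) − (-4)(-4) = -28
V_4→V_5: (-4)(0) − (0)(3) = 0
V_5→V_6: (0)(0) − (4)(0) = 0
V_6→V_1: (4)(-4) − (6)(0) = -16
Σ = -94
Area = |Σ|/2 = 47.
Hole:
Apply the surveyor's formula: 2A = Σ (x_i·y_{i+1} − x_{i+1}·y_i), indices taken mod 4.
Σ = (6) + (1) + (-5) + (9) = 11
Area = |Σ|/2 = 5.5.
Net area = 47 − 5.5 = 41.5.

41.5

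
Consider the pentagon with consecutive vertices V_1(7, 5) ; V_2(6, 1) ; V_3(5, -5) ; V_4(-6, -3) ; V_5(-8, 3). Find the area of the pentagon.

V_1→V_2: (7)(1) − (6)(5) = -23
V_2→V_3: (6)(-5) − (5)(1) = -35
V_3→V_4: (5)(-3) − (-6)(-5) = -45
V_4→V_5: (-6)(3) − (-8)(-3) = -42
V_5→V_1: (-8)(5) − (7)(3) = -61
Σ = -206
Area = |Σ|/2 = 103.

103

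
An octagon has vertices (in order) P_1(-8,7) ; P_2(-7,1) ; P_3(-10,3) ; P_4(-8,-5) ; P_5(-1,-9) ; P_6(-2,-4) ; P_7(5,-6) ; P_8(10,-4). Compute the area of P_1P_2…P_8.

133.5

P_1→P_2: (-8)(1) − (-7)(7) = 41
P_2→P_3: (-7)(3) − (-10)(1) = -11
P_3→P_4: (-10)(-5) − (-8)(3) = 74
P_4→P_5: (-8)(-9) − (-1)(-5) = 67
P_5→P_6: (-1)(-4) − (-2)(-9) = -14
P_6→P_7: (-2)(-6) − (5)(-4) = 32
P_7→P_8: (5)(-4) − (10)(-6) = 40
P_8→P_1: (10)(7) − (-8)(-4) = 38
Σ = 267
Area = |Σ|/2 = 133.5.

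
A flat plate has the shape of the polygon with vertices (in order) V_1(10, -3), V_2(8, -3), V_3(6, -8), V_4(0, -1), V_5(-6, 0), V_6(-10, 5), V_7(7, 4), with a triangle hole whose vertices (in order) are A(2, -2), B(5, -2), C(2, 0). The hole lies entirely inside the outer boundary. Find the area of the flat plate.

112

Outer boundary:
Apply the shoelace formula: 2A = Σ (x_i·y_{i+1} − x_{i+1}·y_i), indices taken mod 7.
Cross-terms: -6, -46, -6, -6, -30, -75, -61  ⇒  Σ = -230
Area = |Σ|/2 = 115.
Hole:
Apply Gauss's area formula: 2A = Σ (x_i·y_{i+1} − x_{i+1}·y_i), indices taken mod 3.
Σ = (6) + (4) + (-4) = 6
Area = |Σ|/2 = 3.
Net area = 115 − 3 = 112.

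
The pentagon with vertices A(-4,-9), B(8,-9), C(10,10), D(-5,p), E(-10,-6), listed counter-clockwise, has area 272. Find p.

6

Write out the shoelace sum; only the two edges meeting at D involve p:
2·Area = [(10·p − (-5)·10) + ((-5)·(-6) − (-10)·p)] + 344
       = 20·p + 424 = 544
⇒ p = 6.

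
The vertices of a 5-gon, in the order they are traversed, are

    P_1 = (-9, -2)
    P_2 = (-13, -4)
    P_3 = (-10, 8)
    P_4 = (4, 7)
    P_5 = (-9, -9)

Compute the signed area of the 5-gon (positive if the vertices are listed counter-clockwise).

-136

Apply Gauss's area formula: 2A = Σ (x_i·y_{i+1} − x_{i+1}·y_i), indices taken mod 5.
Σ = (10) + (-144) + (-102) + (27) + (-63) = -272
Signed area = Σ/2 = -136 (negative ⇒ clockwise traversal).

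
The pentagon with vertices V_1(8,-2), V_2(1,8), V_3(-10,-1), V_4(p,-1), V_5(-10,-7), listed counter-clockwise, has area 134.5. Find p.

-8

Write out the shoelace sum; only the two edges meeting at V_4 involve p:
2·Area = [((-10)·(-1) − p·(-1)) + (p·(-7) − (-10)·(-1))] + 221
       = -6·p + 221 = 269
⇒ p = -8.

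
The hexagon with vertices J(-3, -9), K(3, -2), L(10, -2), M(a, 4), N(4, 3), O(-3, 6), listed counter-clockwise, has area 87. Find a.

Write out the shoelace sum; only the two edges meeting at M involve a:
2·Area = [(10·4 − a·(-2)) + (a·3 − 4·4)] + 125
       = 5·a + 149 = 174
⇒ a = 5.

5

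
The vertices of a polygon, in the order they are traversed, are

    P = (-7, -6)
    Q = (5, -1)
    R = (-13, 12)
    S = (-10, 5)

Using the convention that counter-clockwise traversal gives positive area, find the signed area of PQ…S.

Apply the surveyor's formula: 2A = Σ (x_i·y_{i+1} − x_{i+1}·y_i), indices taken mod 4.
P→Q: (-7)(-1) − (5)(-6) = 37
Q→R: (5)(12) − (-13)(-1) = 47
R→S: (-13)(5) − (-10)(12) = 55
S→P: (-10)(-6) − (-7)(5) = 95
Σ = 234
Signed area = Σ/2 = 117 (positive ⇒ counter-clockwise traversal).

117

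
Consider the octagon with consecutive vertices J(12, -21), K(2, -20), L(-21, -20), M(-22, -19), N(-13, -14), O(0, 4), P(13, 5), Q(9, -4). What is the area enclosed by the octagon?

490

Apply Gauss's area formula: 2A = Σ (x_i·y_{i+1} − x_{i+1}·y_i), indices taken mod 8.
Σ = (-198) + (-460) + (-41) + (61) + (-52) + (-52) + (-97) + (-141) = -980
Area = |Σ|/2 = 490.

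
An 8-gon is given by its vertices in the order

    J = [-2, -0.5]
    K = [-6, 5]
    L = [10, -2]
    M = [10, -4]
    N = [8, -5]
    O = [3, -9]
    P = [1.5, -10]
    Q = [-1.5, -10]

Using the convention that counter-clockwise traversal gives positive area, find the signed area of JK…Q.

-105.875

J→K: (-2)(5) − (-6)(-0.5) = -13
K→L: (-6)(-2) − (10)(5) = -38
L→M: (10)(-4) − (10)(-2) = -20
M→N: (10)(-5) − (8)(-4) = -18
N→O: (8)(-9) − (3)(-5) = -57
O→P: (3)(-10) − (1.5)(-9) = -16.5
P→Q: (1.5)(-10) − (-1.5)(-10) = -30
Q→J: (-1.5)(-0.5) − (-2)(-10) = -19.25
Σ = -211.75
Signed area = Σ/2 = -105.875 (negative ⇒ clockwise traversal).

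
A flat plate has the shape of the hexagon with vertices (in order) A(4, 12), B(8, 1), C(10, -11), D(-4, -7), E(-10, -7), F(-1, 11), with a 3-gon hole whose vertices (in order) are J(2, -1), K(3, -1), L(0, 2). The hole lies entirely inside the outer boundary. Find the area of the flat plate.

Outer boundary:
Apply the shoelace (surveyor's) formula: 2A = Σ (x_i·y_{i+1} − x_{i+1}·y_i), indices taken mod 6.
A→B: (4)(1) − (8)(12) = -92
B→C: (8)(-11) − (10)(1) = -98
C→D: (10)(-7) − (-4)(-11) = -114
D→E: (-4)(-7) − (-10)(-7) = -42
E→F: (-10)(11) − (-1)(-7) = -117
F→A: (-1)(12) − (4)(11) = -56
Σ = -519
Area = |Σ|/2 = 259.5.
Hole:
Apply the shoelace (surveyor's) formula: 2A = Σ (x_i·y_{i+1} − x_{i+1}·y_i), indices taken mod 3.
J→K: (2)(-1) − (3)(-1) = 1
K→L: (3)(2) − (0)(-1) = 6
L→J: (0)(-1) − (2)(2) = -4
Σ = 3
Area = |Σ|/2 = 1.5.
Net area = 259.5 − 1.5 = 258.

258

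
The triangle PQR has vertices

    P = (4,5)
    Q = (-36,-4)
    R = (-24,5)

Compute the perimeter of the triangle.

84

|PQ| = √((-40)² + (-9)²) = √1681 = 41
|QR| = √((12)² + (9)²) = √225 = 15
|RP| = √((28)² + (0)²) = √784 = 28
Perimeter = 41 + 15 + 28 = 84.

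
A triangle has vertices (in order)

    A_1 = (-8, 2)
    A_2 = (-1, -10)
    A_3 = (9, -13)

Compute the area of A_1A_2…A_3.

Apply Gauss's area formula: 2A = Σ (x_i·y_{i+1} − x_{i+1}·y_i), indices taken mod 3.
Cross-terms: 82, 103, -86  ⇒  Σ = 99
Area = |Σ|/2 = 49.5.

49.5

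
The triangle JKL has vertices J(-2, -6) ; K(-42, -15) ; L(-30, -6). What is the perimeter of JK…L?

84

|JK| = √((-40)² + (-9)²) = √1681 = 41
|KL| = √((12)² + (9)²) = √225 = 15
|LJ| = √((28)² + (0)²) = √784 = 28
Perimeter = 41 + 15 + 28 = 84.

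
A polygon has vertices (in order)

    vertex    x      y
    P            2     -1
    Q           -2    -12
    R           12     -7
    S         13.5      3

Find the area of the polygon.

Apply the shoelace (surveyor's) formula: 2A = Σ (x_i·y_{i+1} − x_{i+1}·y_i), indices taken mod 4.
P→Q: (2)(-12) − (-2)(-1) = -26
Q→R: (-2)(-7) − (12)(-12) = 158
R→S: (12)(3) − (13.5)(-7) = 130.5
S→P: (13.5)(-1) − (2)(3) = -19.5
Σ = 243
Area = |Σ|/2 = 121.5.

121.5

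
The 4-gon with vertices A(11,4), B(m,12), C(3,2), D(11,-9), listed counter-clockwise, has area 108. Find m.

-13

Write out the shoelace sum; only the two edges meeting at B involve m:
2·Area = [(11·12 − m·4) + (m·2 − 3·12)] + 94
       = -2·m + 190 = 216
⇒ m = -13.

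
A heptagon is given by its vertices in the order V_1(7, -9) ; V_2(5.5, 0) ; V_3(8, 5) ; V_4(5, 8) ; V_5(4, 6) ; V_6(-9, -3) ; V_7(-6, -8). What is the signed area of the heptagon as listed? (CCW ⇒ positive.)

Apply the shoelace formula: 2A = Σ (x_i·y_{i+1} − x_{i+1}·y_i), indices taken mod 7.
V_1→V_2: (7)(0) − (5.5)(-9) = 49.5
V_2→V_3: (5.5)(5) − (8)(0) = 27.5
V_3→V_4: (8)(8) − (5)(5) = 39
V_4→V_5: (5)(6) − (4)(8) = -2
V_5→V_6: (4)(-3) − (-9)(6) = 42
V_6→V_7: (-9)(-8) − (-6)(-3) = 54
V_7→V_1: (-6)(-9) − (7)(-8) = 110
Σ = 320
Signed area = Σ/2 = 160 (positive ⇒ counter-clockwise traversal).

160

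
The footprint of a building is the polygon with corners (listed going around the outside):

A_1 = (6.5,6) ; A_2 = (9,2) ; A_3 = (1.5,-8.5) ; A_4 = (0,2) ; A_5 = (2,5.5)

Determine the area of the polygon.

72.625

Cross-terms: -41, -79.5, 3, -4, -23.75  ⇒  Σ = -145.25
Area = |Σ|/2 = 72.625.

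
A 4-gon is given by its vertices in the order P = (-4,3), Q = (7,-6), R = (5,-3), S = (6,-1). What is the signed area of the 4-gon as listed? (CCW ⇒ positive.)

Apply the shoelace formula: 2A = Σ (x_i·y_{i+1} − x_{i+1}·y_i), indices taken mod 4.
Cross-terms: 3, 9, 13, 14  ⇒  Σ = 39
Signed area = Σ/2 = 19.5 (positive ⇒ counter-clockwise traversal).

19.5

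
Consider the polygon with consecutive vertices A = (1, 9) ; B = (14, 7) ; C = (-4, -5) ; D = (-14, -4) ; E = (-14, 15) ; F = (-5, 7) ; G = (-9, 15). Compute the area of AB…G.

Σ = (-119) + (-42) + (-54) + (-266) + (-23) + (-12) + (-96) = -612
Area = |Σ|/2 = 306.

306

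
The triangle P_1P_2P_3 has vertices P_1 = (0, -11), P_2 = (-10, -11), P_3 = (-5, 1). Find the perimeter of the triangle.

36

|P_1P_2| = √((-10)² + (0)²) = √100 = 10
|P_2P_3| = √((5)² + (12)²) = √169 = 13
|P_3P_1| = √((5)² + (-12)²) = √169 = 13
Perimeter = 10 + 13 + 13 = 36.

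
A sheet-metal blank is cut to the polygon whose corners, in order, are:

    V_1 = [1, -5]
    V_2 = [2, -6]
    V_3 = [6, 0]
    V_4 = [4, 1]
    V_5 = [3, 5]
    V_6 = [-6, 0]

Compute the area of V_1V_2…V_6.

Cross-terms: 4, 36, 6, 17, 30, 30  ⇒  Σ = 123
Area = |Σ|/2 = 61.5.

61.5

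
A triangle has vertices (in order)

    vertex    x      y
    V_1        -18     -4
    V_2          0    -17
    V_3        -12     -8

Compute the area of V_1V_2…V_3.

Σ = (306) + (-204) + (-96) = 6
Area = |Σ|/2 = 3.

3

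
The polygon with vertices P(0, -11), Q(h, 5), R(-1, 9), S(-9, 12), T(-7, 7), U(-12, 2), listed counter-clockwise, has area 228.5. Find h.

The doubled signed area Σ (x_i y_{i+1} − x_{i+1} y_i) is linear in h.
With h=0 it equals 297; the coefficient of h is 20 (from the two edges through Q).
So 20·h + 297 = 2·228.5 = 457 ⇒ h = 8.

8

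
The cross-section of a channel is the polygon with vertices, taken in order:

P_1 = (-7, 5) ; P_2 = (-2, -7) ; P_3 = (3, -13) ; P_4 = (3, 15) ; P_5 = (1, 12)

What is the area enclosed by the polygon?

Apply the shoelace formula: 2A = Σ (x_i·y_{i+1} − x_{i+1}·y_i), indices taken mod 5.
Cross-terms: 59, 47, 84, 21, 89  ⇒  Σ = 300
Area = |Σ|/2 = 150.

150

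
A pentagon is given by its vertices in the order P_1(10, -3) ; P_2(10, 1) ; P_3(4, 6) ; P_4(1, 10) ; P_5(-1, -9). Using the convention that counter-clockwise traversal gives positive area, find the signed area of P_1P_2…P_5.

Apply the shoelace (surveyor's) formula: 2A = Σ (x_i·y_{i+1} − x_{i+1}·y_i), indices taken mod 5.
Σ = (40) + (56) + (34) + (1) + (93) = 224
Signed area = Σ/2 = 112 (positive ⇒ counter-clockwise traversal).

112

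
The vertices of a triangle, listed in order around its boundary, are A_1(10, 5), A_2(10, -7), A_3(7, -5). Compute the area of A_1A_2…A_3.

18

Σ = (-120) + (-1) + (85) = -36
Area = |Σ|/2 = 18.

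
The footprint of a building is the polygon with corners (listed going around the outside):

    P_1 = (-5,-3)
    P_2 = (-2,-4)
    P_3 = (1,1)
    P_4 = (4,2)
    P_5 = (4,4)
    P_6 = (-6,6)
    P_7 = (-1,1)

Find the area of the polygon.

Apply the shoelace formula: 2A = Σ (x_i·y_{i+1} − x_{i+1}·y_i), indices taken mod 7.
P_1→P_2: (-5)(-4) − (-2)(-3) = 14
P_2→P_3: (-2)(1) − (1)(-4) = 2
P_3→P_4: (1)(2) − (4)(1) = -2
P_4→P_5: (4)(4) − (4)(2) = 8
P_5→P_6: (4)(6) − (-6)(4) = 48
P_6→P_7: (-6)(1) − (-1)(6) = 0
P_7→P_1: (-1)(-3) − (-5)(1) = 8
Σ = 78
Area = |Σ|/2 = 39.

39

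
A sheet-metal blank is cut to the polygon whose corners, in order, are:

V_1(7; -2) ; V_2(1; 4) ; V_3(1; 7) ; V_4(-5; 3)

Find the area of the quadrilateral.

Apply Gauss's area formula: 2A = Σ (x_i·y_{i+1} − x_{i+1}·y_i), indices taken mod 4.
Σ = (30) + (3) + (38) + (-11) = 60
Area = |Σ|/2 = 30.

30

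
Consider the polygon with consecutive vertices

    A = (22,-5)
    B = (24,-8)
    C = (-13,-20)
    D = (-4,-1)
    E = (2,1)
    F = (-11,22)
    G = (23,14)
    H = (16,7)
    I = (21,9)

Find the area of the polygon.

Apply the shoelace formula: 2A = Σ (x_i·y_{i+1} − x_{i+1}·y_i), indices taken mod 9.
Σ = (-56) + (-584) + (-67) + (-2) + (55) + (-660) + (-63) + (-3) + (-303) = -1683
Area = |Σ|/2 = 841.5.

841.5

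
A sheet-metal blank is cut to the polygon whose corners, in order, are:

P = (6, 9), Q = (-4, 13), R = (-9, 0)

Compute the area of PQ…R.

75

P→Q: (6)(13) − (-4)(9) = 114
Q→R: (-4)(0) − (-9)(13) = 117
R→P: (-9)(9) − (6)(0) = -81
Σ = 150
Area = |Σ|/2 = 75.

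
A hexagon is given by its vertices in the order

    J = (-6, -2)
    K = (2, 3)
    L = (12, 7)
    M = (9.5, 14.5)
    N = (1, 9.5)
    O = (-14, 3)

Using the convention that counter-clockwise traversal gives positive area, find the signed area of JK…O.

Σ = (-14) + (-22) + (107.5) + (75.75) + (136) + (46) = 329.25
Signed area = Σ/2 = 164.625 (positive ⇒ counter-clockwise traversal).

164.625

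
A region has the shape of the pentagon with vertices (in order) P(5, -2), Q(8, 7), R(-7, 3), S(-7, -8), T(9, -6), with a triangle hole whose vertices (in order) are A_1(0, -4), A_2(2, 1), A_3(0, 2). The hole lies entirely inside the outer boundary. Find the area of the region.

Outer boundary:
Cross-terms: 51, 73, 77, 114, 12  ⇒  Σ = 327
Area = |Σ|/2 = 163.5.
Hole:
Apply the shoelace (surveyor's) formula: 2A = Σ (x_i·y_{i+1} − x_{i+1}·y_i), indices taken mod 3.
A_1→A_2: (0)(1) − (2)(-4) = 8
A_2→A_3: (2)(2) − (0)(1) = 4
A_3→A_1: (0)(-4) − (0)(2) = 0
Σ = 12
Area = |Σ|/2 = 6.
Net area = 163.5 − 6 = 157.5.

157.5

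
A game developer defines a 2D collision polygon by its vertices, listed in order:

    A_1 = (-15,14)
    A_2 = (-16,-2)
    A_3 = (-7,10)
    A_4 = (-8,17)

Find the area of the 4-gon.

Apply the shoelace formula: 2A = Σ (x_i·y_{i+1} − x_{i+1}·y_i), indices taken mod 4.
A_1→A_2: (-15)(-2) − (-16)(14) = 254
A_2→A_3: (-16)(10) − (-7)(-2) = -174
A_3→A_4: (-7)(17) − (-8)(10) = -39
A_4→A_1: (-8)(14) − (-15)(17) = 143
Σ = 184
Area = |Σ|/2 = 92.

92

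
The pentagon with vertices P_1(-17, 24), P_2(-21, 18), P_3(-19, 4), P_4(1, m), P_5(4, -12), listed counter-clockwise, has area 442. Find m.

Write out the shoelace sum; only the two edges meeting at P_4 involve m:
2·Area = [((-19)·m − 1·4) + (1·(-12) − 4·m)] + 348
       = -23·m + 332 = 884
⇒ m = -24.

-24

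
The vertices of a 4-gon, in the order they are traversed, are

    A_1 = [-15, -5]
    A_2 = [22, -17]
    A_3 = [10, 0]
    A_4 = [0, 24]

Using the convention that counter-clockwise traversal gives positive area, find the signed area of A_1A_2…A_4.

Apply Gauss's area formula: 2A = Σ (x_i·y_{i+1} − x_{i+1}·y_i), indices taken mod 4.
Cross-terms: 365, 170, 240, 360  ⇒  Σ = 1135
Signed area = Σ/2 = 567.5 (positive ⇒ counter-clockwise traversal).

567.5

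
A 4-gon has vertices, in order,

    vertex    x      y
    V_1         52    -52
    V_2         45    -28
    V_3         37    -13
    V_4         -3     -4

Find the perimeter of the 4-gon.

156

|V_1V_2| = √((-7)² + (24)²) = √625 = 25
|V_2V_3| = √((-8)² + (15)²) = √289 = 17
|V_3V_4| = √((-40)² + (9)²) = √1681 = 41
|V_4V_1| = √((55)² + (-48)²) = √5329 = 73
Perimeter = 25 + 17 + 41 + 73 = 156.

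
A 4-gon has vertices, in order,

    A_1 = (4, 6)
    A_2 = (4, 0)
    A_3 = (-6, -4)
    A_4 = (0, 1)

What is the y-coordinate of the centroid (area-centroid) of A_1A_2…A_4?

Apply Gauss's area formula. First the cross-terms c_i = x_i·y_{i+1} − x_{i+1}·y_i:
  -24, -16, -6, -4  ⇒  2A = -50, A = -25.
Then Σ (y_i + y_{i+1})·c_i = -90, so ȳ = -90 / (6·(-25)) = 0.6.

0.6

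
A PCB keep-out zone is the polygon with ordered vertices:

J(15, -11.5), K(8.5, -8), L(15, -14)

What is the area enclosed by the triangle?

8.125

Σ = (-22.25) + (1) + (37.5) = 16.25
Area = |Σ|/2 = 8.125.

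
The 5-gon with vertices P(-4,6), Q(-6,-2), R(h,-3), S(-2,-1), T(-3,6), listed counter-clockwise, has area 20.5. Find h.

-6

Write out the shoelace sum; only the two edges meeting at R involve h:
2·Area = [((-6)·(-3) − h·(-2)) + (h·(-1) − (-2)·(-3))] + 35
       = 1·h + 47 = 41
⇒ h = -6.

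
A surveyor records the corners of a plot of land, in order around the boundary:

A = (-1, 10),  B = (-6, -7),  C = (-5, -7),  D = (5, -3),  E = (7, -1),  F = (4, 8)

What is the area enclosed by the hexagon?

Apply the surveyor's formula: 2A = Σ (x_i·y_{i+1} − x_{i+1}·y_i), indices taken mod 6.
A→B: (-1)(-7) − (-6)(10) = 67
B→C: (-6)(-7) − (-5)(-7) = 7
C→D: (-5)(-3) − (5)(-7) = 50
D→E: (5)(-1) − (7)(-3) = 16
E→F: (7)(8) − (4)(-1) = 60
F→A: (4)(10) − (-1)(8) = 48
Σ = 248
Area = |Σ|/2 = 124.

124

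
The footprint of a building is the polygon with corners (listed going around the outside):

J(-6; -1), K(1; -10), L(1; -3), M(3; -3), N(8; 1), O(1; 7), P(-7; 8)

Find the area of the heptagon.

134

Σ = (61) + (7) + (6) + (27) + (55) + (57) + (55) = 268
Area = |Σ|/2 = 134.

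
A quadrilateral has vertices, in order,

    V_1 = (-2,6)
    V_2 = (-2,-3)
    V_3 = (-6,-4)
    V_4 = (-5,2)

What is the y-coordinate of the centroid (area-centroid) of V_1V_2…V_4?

2/15

Apply the shoelace (surveyor's) formula. First the cross-terms c_i = x_i·y_{i+1} − x_{i+1}·y_i:
  18, -10, -32, -26  ⇒  2A = -50, A = -25.
Then Σ (y_i + y_{i+1})·c_i = -20, so ȳ = -20 / (6·(-25)) = 2/15.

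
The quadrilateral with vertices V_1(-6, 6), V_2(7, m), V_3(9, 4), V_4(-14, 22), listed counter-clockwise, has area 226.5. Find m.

Write out the shoelace sum; only the two edges meeting at V_2 involve m:
2·Area = [((-6)·m − 7·6) + (7·4 − 9·m)] + 302
       = -15·m + 288 = 453
⇒ m = -11.

-11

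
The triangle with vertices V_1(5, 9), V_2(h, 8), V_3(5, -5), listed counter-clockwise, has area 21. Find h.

Write out the shoelace sum; only the two edges meeting at V_2 involve h:
2·Area = [(5·8 − h·9) + (h·(-5) − 5·8)] + 70
       = -14·h + 70 = 42
⇒ h = 2.

2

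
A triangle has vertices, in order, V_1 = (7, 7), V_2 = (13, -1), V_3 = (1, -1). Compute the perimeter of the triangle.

32

|V_1V_2| = √((6)² + (-8)²) = √100 = 10
|V_2V_3| = √((-12)² + (0)²) = √144 = 12
|V_3V_1| = √((6)² + (8)²) = √100 = 10
Perimeter = 10 + 12 + 10 = 32.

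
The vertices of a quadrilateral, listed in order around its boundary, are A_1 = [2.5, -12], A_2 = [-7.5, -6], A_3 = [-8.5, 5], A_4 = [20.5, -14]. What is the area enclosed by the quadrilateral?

194

A_1→A_2: (2.5)(-6) − (-7.5)(-12) = -105
A_2→A_3: (-7.5)(5) − (-8.5)(-6) = -88.5
A_3→A_4: (-8.5)(-14) − (20.5)(5) = 16.5
A_4→A_1: (20.5)(-12) − (2.5)(-14) = -211
Σ = -388
Area = |Σ|/2 = 194.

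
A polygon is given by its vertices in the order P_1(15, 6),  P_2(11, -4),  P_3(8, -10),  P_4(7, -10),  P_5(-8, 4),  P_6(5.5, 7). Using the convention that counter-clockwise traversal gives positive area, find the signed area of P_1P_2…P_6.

Apply the surveyor's formula: 2A = Σ (x_i·y_{i+1} − x_{i+1}·y_i), indices taken mod 6.
Σ = (-126) + (-78) + (-10) + (-52) + (-78) + (-72) = -416
Signed area = Σ/2 = -208 (negative ⇒ clockwise traversal).

-208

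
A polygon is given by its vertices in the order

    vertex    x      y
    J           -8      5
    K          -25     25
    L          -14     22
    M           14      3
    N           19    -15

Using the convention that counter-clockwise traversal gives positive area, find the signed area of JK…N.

-458.5

Apply the surveyor's formula: 2A = Σ (x_i·y_{i+1} − x_{i+1}·y_i), indices taken mod 5.
Cross-terms: -75, -200, -350, -267, -25  ⇒  Σ = -917
Signed area = Σ/2 = -458.5 (negative ⇒ clockwise traversal).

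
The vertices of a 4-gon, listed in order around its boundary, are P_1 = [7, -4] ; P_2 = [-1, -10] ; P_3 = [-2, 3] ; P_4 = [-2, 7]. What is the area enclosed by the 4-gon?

73

Apply the surveyor's formula: 2A = Σ (x_i·y_{i+1} − x_{i+1}·y_i), indices taken mod 4.
Σ = (-74) + (-23) + (-8) + (-41) = -146
Area = |Σ|/2 = 73.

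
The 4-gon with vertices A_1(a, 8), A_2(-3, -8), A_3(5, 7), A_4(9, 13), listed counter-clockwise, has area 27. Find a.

The doubled signed area Σ (x_i y_{i+1} − x_{i+1} y_i) is linear in a.
With a=0 it equals 117; the coefficient of a is -21 (from the two edges through A_1).
So -21·a + 117 = 2·27 = 54 ⇒ a = 3.

3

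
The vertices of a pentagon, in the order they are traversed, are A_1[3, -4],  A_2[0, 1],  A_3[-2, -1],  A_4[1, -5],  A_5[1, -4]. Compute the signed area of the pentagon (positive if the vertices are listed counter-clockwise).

Σ = (3) + (2) + (11) + (1) + (8) = 25
Signed area = Σ/2 = 12.5 (positive ⇒ counter-clockwise traversal).

12.5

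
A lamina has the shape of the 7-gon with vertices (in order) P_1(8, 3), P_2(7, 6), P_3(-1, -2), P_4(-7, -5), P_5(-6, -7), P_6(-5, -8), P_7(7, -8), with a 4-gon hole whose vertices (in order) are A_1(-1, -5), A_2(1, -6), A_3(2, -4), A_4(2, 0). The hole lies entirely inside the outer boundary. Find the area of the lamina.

Outer boundary:
Apply the shoelace formula: 2A = Σ (x_i·y_{i+1} − x_{i+1}·y_i), indices taken mod 7.
Σ = (27) + (-8) + (-9) + (19) + (13) + (96) + (85) = 223
Area = |Σ|/2 = 111.5.
Hole:
Apply the shoelace formula: 2A = Σ (x_i·y_{i+1} − x_{i+1}·y_i), indices taken mod 4.
Cross-terms: 11, 8, 8, -10  ⇒  Σ = 17
Area = |Σ|/2 = 8.5.
Net area = 111.5 − 8.5 = 103.

103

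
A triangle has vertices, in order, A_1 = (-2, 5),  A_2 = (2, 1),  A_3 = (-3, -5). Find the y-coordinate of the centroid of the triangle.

1/3

Apply the shoelace (surveyor's) formula. First the cross-terms c_i = x_i·y_{i+1} − x_{i+1}·y_i:
  -12, -7, -25  ⇒  2A = -44, A = -22.
Then Σ (y_i + y_{i+1})·c_i = -44, so ȳ = -44 / (6·(-22)) = 1/3.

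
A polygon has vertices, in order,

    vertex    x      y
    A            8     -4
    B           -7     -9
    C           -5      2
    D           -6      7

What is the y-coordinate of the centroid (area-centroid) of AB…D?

-235/107

Apply the surveyor's formula. First the cross-terms c_i = x_i·y_{i+1} − x_{i+1}·y_i:
  -100, -59, -23, -32  ⇒  2A = -214, A = -107.
Then Σ (y_i + y_{i+1})·c_i = 1410, so ȳ = 1410 / (6·(-107)) = -235/107.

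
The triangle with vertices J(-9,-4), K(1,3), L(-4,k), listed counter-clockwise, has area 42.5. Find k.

Write out the shoelace sum; only the two edges meeting at L involve k:
2·Area = [(1·k − (-4)·3) + ((-4)·(-4) − (-9)·k)] + -23
       = 10·k + 5 = 85
⇒ k = 8.

8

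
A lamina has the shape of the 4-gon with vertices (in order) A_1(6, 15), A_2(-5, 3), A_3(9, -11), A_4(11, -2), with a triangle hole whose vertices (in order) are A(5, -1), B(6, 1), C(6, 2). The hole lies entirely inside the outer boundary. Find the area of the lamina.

Outer boundary:
Cross-terms: 93, 28, 103, 177  ⇒  Σ = 401
Area = |Σ|/2 = 200.5.
Hole:
Apply the shoelace formula: 2A = Σ (x_i·y_{i+1} − x_{i+1}·y_i), indices taken mod 3.
Σ = (11) + (6) + (-16) = 1
Area = |Σ|/2 = 0.5.
Net area = 200.5 − 0.5 = 200.

200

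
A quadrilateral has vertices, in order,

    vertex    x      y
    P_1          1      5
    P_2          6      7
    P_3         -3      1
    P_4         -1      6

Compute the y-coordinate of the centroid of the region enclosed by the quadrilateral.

Apply Gauss's area formula. First the cross-terms c_i = x_i·y_{i+1} − x_{i+1}·y_i:
  -23, 27, -17, -11  ⇒  2A = -24, A = -12.
Then Σ (y_i + y_{i+1})·c_i = -300, so ȳ = -300 / (6·(-12)) = 25/6.

25/6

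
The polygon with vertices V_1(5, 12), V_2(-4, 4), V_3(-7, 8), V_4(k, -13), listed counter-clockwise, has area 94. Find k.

Write out the shoelace sum; only the two edges meeting at V_4 involve k:
2·Area = [((-7)·(-13) − k·8) + (k·12 − 5·(-13))] + 64
       = 4·k + 220 = 188
⇒ k = -8.

-8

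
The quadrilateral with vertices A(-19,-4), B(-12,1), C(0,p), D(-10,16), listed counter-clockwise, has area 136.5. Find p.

Write out the shoelace sum; only the two edges meeting at C involve p:
2·Area = [((-12)·p − 0·1) + (0·16 − (-10)·p)] + 277
       = -2·p + 277 = 273
⇒ p = 2.

2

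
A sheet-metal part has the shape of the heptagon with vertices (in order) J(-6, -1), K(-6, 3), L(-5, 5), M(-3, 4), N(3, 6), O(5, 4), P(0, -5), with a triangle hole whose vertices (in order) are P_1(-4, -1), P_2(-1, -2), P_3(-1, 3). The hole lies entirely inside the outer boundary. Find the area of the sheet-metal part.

Outer boundary:
J→K: (-6)(3) − (-6)(-1) = -24
K→L: (-6)(5) − (-5)(3) = -15
L→M: (-5)(4) − (-3)(5) = -5
M→N: (-3)(6) − (3)(4) = -30
N→O: (3)(4) − (5)(6) = -18
O→P: (5)(-5) − (0)(4) = -25
P→J: (0)(-1) − (-6)(-5) = -30
Σ = -147
Area = |Σ|/2 = 73.5.
Hole:
Apply the shoelace (surveyor's) formula: 2A = Σ (x_i·y_{i+1} − x_{i+1}·y_i), indices taken mod 3.
Σ = (7) + (-5) + (13) = 15
Area = |Σ|/2 = 7.5.
Net area = 73.5 − 7.5 = 66.

66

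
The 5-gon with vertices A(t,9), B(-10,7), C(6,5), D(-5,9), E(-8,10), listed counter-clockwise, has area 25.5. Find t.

-8

The doubled signed area Σ (x_i y_{i+1} − x_{i+1} y_i) is linear in t.
With t=0 it equals 27; the coefficient of t is -3 (from the two edges through A).
So -3·t + 27 = 2·25.5 = 51 ⇒ t = -8.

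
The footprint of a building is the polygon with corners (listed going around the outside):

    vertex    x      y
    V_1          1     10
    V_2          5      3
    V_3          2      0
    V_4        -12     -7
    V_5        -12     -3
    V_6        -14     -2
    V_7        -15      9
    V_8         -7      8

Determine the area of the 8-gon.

Σ = (-47) + (-6) + (-14) + (-48) + (-18) + (-156) + (-57) + (-78) = -424
Area = |Σ|/2 = 212.

212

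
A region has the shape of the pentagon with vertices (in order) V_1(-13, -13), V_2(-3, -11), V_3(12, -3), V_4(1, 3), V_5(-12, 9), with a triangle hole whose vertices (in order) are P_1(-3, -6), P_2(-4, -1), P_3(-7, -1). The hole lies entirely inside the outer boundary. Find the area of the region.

Outer boundary:
Apply the surveyor's formula: 2A = Σ (x_i·y_{i+1} − x_{i+1}·y_i), indices taken mod 5.
Σ = (104) + (141) + (39) + (45) + (273) = 602
Area = |Σ|/2 = 301.
Hole:
Apply the surveyor's formula: 2A = Σ (x_i·y_{i+1} − x_{i+1}·y_i), indices taken mod 3.
Cross-terms: -21, -3, 39  ⇒  Σ = 15
Area = |Σ|/2 = 7.5.
Net area = 301 − 7.5 = 293.5.

293.5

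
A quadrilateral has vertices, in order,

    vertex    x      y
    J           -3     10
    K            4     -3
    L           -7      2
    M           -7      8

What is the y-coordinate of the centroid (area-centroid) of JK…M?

11/3

Apply the shoelace (surveyor's) formula. First the cross-terms c_i = x_i·y_{i+1} − x_{i+1}·y_i:
  -31, -13, -42, -46  ⇒  2A = -132, A = -66.
Then Σ (y_i + y_{i+1})·c_i = -1452, so ȳ = -1452 / (6·(-66)) = 11/3.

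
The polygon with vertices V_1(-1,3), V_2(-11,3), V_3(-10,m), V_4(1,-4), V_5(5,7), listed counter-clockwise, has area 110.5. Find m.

Write out the shoelace sum; only the two edges meeting at V_3 involve m:
2·Area = [((-11)·m − (-10)·3) + ((-10)·(-4) − 1·m)] + 79
       = -12·m + 149 = 221
⇒ m = -6.

-6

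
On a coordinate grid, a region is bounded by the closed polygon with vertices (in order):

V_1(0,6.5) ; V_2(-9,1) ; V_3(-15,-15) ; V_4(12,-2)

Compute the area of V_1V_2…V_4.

Cross-terms: 58.5, 150, 210, 78  ⇒  Σ = 496.5
Area = |Σ|/2 = 248.25.

248.25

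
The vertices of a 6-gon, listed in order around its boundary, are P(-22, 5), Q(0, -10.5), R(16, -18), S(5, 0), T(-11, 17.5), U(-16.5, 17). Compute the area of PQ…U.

Apply Gauss's area formula: 2A = Σ (x_i·y_{i+1} − x_{i+1}·y_i), indices taken mod 6.
Σ = (231) + (168) + (90) + (87.5) + (101.75) + (291.5) = 969.75
Area = |Σ|/2 = 484.875.

484.875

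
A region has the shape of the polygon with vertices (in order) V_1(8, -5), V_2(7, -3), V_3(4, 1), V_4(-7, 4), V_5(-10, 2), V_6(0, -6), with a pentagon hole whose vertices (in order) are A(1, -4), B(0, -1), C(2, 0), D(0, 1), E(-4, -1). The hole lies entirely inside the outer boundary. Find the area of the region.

Outer boundary:
Apply the shoelace formula: 2A = Σ (x_i·y_{i+1} − x_{i+1}·y_i), indices taken mod 6.
V_1→V_2: (8)(-3) − (7)(-5) = 11
V_2→V_3: (7)(1) − (4)(-3) = 19
V_3→V_4: (4)(4) − (-7)(1) = 23
V_4→V_5: (-7)(2) − (-10)(4) = 26
V_5→V_6: (-10)(-6) − (0)(2) = 60
V_6→V_1: (0)(-5) − (8)(-6) = 48
Σ = 187
Area = |Σ|/2 = 93.5.
Hole:
Apply the shoelace (surveyor's) formula: 2A = Σ (x_i·y_{i+1} − x_{i+1}·y_i), indices taken mod 5.
A→B: (1)(-1) − (0)(-4) = -1
B→C: (0)(0) − (2)(-1) = 2
C→D: (2)(1) − (0)(0) = 2
D→E: (0)(-1) − (-4)(1) = 4
E→A: (-4)(-4) − (1)(-1) = 17
Σ = 24
Area = |Σ|/2 = 12.
Net area = 93.5 − 12 = 81.5.

81.5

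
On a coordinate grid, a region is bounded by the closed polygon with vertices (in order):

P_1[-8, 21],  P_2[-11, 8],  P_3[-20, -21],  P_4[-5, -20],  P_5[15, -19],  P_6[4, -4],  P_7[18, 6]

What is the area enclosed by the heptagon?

Σ = (167) + (391) + (295) + (395) + (16) + (96) + (426) = 1786
Area = |Σ|/2 = 893.

893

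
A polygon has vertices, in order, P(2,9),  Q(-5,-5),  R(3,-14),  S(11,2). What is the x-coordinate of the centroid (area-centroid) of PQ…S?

128/45

Apply the shoelace formula. First the cross-terms c_i = x_i·y_{i+1} − x_{i+1}·y_i:
  35, 85, 160, 95  ⇒  2A = 375, A = 187.5.
Then Σ (x_i + x_{i+1})·c_i = 3200, so x̄ = 3200 / (6·187.5) = 128/45.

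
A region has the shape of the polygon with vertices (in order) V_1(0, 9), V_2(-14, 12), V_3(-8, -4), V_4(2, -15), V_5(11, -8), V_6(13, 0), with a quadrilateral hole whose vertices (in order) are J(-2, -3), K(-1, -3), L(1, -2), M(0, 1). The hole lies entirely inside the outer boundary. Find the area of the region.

382.5

Outer boundary:
Apply the surveyor's formula: 2A = Σ (x_i·y_{i+1} − x_{i+1}·y_i), indices taken mod 6.
V_1→V_2: (0)(12) − (-14)(9) = 126
V_2→V_3: (-14)(-4) − (-8)(12) = 152
V_3→V_4: (-8)(-15) − (2)(-4) = 128
V_4→V_5: (2)(-8) − (11)(-15) = 149
V_5→V_6: (11)(0) − (13)(-8) = 104
V_6→V_1: (13)(9) − (0)(0) = 117
Σ = 776
Area = |Σ|/2 = 388.
Hole:
Apply the shoelace formula: 2A = Σ (x_i·y_{i+1} − x_{i+1}·y_i), indices taken mod 4.
Cross-terms: 3, 5, 1, 2  ⇒  Σ = 11
Area = |Σ|/2 = 5.5.
Net area = 388 − 5.5 = 382.5.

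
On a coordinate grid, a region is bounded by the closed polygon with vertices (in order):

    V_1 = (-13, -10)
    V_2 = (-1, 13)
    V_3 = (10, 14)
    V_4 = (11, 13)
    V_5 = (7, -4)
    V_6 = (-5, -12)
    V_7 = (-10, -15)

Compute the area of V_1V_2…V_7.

Apply the shoelace formula: 2A = Σ (x_i·y_{i+1} − x_{i+1}·y_i), indices taken mod 7.
Cross-terms: -179, -144, -24, -135, -104, -45, -95  ⇒  Σ = -726
Area = |Σ|/2 = 363.

363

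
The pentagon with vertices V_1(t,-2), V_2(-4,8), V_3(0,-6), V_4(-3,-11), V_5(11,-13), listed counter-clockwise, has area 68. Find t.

The doubled signed area Σ (x_i y_{i+1} − x_{i+1} y_i) is linear in t.
With t=0 it equals 136; the coefficient of t is 21 (from the two edges through V_1).
So 21·t + 136 = 2·68 = 136 ⇒ t = 0.

0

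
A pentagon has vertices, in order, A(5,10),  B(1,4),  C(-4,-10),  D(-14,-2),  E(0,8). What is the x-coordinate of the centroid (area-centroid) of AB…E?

Apply the surveyor's formula. First the cross-terms c_i = x_i·y_{i+1} − x_{i+1}·y_i:
  10, 6, -132, -112, -40  ⇒  2A = -268, A = -134.
Then Σ (x_i + x_{i+1})·c_i = 3786, so x̄ = 3786 / (6·(-134)) = -631/134.

-631/134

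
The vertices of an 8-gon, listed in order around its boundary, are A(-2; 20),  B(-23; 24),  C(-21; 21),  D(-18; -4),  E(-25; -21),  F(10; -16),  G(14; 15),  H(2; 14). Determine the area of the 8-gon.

A→B: (-2)(24) − (-23)(20) = 412
B→C: (-23)(21) − (-21)(24) = 21
C→D: (-21)(-4) − (-18)(21) = 462
D→E: (-18)(-21) − (-25)(-4) = 278
E→F: (-25)(-16) − (10)(-21) = 610
F→G: (10)(15) − (14)(-16) = 374
G→H: (14)(14) − (2)(15) = 166
H→A: (2)(20) − (-2)(14) = 68
Σ = 2391
Area = |Σ|/2 = 1195.5.

1195.5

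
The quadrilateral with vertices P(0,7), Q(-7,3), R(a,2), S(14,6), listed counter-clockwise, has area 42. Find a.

-7

Write out the shoelace sum; only the two edges meeting at R involve a:
2·Area = [((-7)·2 − a·3) + (a·6 − 14·2)] + 147
       = 3·a + 105 = 84
⇒ a = -7.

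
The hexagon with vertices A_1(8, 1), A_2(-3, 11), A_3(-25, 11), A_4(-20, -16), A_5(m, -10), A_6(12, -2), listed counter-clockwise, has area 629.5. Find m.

-3

The doubled signed area Σ (x_i y_{i+1} − x_{i+1} y_i) is linear in m.
With m=0 it equals 1301; the coefficient of m is 14 (from the two edges through A_5).
So 14·m + 1301 = 2·629.5 = 1259 ⇒ m = -3.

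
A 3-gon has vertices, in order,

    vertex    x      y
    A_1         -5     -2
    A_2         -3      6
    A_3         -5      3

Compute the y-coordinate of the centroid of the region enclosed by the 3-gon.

7/3

Apply Gauss's area formula. First the cross-terms c_i = x_i·y_{i+1} − x_{i+1}·y_i:
  -36, 21, 25  ⇒  2A = 10, A = 5.
Then Σ (y_i + y_{i+1})·c_i = 70, so ȳ = 70 / (6·5) = 7/3.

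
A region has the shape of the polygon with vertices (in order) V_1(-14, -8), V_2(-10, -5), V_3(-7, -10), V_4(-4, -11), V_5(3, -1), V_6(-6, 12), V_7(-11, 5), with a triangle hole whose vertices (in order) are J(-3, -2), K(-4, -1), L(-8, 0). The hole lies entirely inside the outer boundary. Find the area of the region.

Outer boundary:
V_1→V_2: (-14)(-5) − (-10)(-8) = -10
V_2→V_3: (-10)(-10) − (-7)(-5) = 65
V_3→V_4: (-7)(-11) − (-4)(-10) = 37
V_4→V_5: (-4)(-1) − (3)(-11) = 37
V_5→V_6: (3)(12) − (-6)(-1) = 30
V_6→V_7: (-6)(5) − (-11)(12) = 102
V_7→V_1: (-11)(-8) − (-14)(5) = 158
Σ = 419
Area = |Σ|/2 = 209.5.
Hole:
Apply the shoelace formula: 2A = Σ (x_i·y_{i+1} − x_{i+1}·y_i), indices taken mod 3.
Σ = (-5) + (-8) + (16) = 3
Area = |Σ|/2 = 1.5.
Net area = 209.5 − 1.5 = 208.

208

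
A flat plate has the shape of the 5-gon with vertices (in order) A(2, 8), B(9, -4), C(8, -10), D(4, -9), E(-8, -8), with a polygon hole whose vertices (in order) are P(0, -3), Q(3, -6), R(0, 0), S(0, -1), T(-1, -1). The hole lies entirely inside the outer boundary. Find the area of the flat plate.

Outer boundary:
Apply the surveyor's formula: 2A = Σ (x_i·y_{i+1} − x_{i+1}·y_i), indices taken mod 5.
A→B: (2)(-4) − (9)(8) = -80
B→C: (9)(-10) − (8)(-4) = -58
C→D: (8)(-9) − (4)(-10) = -32
D→E: (4)(-8) − (-8)(-9) = -104
E→A: (-8)(8) − (2)(-8) = -48
Σ = -322
Area = |Σ|/2 = 161.
Hole:
Σ = (9) + (0) + (0) + (-1) + (3) = 11
Area = |Σ|/2 = 5.5.
Net area = 161 − 5.5 = 155.5.

155.5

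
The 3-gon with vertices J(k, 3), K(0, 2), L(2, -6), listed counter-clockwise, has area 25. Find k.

Write out the shoelace sum; only the two edges meeting at J involve k:
2·Area = [(2·3 − k·(-6)) + (k·2 − 0·3)] + -4
       = 8·k + 2 = 50
⇒ k = 6.

6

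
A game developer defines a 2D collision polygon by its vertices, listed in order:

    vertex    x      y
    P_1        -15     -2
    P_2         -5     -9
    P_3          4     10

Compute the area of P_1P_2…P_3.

126.5

Apply Gauss's area formula: 2A = Σ (x_i·y_{i+1} − x_{i+1}·y_i), indices taken mod 3.
Σ = (125) + (-14) + (142) = 253
Area = |Σ|/2 = 126.5.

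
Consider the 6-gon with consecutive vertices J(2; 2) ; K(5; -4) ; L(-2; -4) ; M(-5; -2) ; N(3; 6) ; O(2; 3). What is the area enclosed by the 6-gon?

45.5

Apply the shoelace (surveyor's) formula: 2A = Σ (x_i·y_{i+1} − x_{i+1}·y_i), indices taken mod 6.
Σ = (-18) + (-28) + (-16) + (-24) + (-3) + (-2) = -91
Area = |Σ|/2 = 45.5.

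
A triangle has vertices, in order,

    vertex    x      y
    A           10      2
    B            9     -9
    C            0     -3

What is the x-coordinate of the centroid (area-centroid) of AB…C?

Apply the shoelace formula. First the cross-terms c_i = x_i·y_{i+1} − x_{i+1}·y_i:
  -108, -27, 30  ⇒  2A = -105, A = -52.5.
Then Σ (x_i + x_{i+1})·c_i = -1995, so x̄ = -1995 / (6·(-52.5)) = 19/3.

19/3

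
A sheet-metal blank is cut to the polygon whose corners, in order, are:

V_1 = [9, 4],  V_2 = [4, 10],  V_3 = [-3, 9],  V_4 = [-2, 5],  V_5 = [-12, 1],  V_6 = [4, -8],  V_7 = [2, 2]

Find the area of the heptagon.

153.5

Apply the surveyor's formula: 2A = Σ (x_i·y_{i+1} − x_{i+1}·y_i), indices taken mod 7.
Cross-terms: 74, 66, 3, 58, 92, 24, -10  ⇒  Σ = 307
Area = |Σ|/2 = 153.5.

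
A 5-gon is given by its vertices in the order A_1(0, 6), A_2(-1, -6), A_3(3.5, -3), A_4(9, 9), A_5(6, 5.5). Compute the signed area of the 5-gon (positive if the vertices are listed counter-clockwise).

Apply Gauss's area formula: 2A = Σ (x_i·y_{i+1} − x_{i+1}·y_i), indices taken mod 5.
A_1→A_2: (0)(-6) − (-1)(6) = 6
A_2→A_3: (-1)(-3) − (3.5)(-6) = 24
A_3→A_4: (3.5)(9) − (9)(-3) = 58.5
A_4→A_5: (9)(5.5) − (6)(9) = -4.5
A_5→A_1: (6)(6) − (0)(5.5) = 36
Σ = 120
Signed area = Σ/2 = 60 (positive ⇒ counter-clockwise traversal).

60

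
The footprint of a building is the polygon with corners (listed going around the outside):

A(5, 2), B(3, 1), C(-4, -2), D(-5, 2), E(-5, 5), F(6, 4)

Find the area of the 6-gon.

47

Apply Gauss's area formula: 2A = Σ (x_i·y_{i+1} − x_{i+1}·y_i), indices taken mod 6.
Σ = (-1) + (-2) + (-18) + (-15) + (-50) + (-8) = -94
Area = |Σ|/2 = 47.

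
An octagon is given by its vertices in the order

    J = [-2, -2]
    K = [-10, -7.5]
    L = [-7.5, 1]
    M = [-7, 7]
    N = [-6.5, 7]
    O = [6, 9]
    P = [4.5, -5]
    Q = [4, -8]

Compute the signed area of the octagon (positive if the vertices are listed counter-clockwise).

-165.625

J→K: (-2)(-7.5) − (-10)(-2) = -5
K→L: (-10)(1) − (-7.5)(-7.5) = -66.25
L→M: (-7.5)(7) − (-7)(1) = -45.5
M→N: (-7)(7) − (-6.5)(7) = -3.5
N→O: (-6.5)(9) − (6)(7) = -100.5
O→P: (6)(-5) − (4.5)(9) = -70.5
P→Q: (4.5)(-8) − (4)(-5) = -16
Q→J: (4)(-2) − (-2)(-8) = -24
Σ = -331.25
Signed area = Σ/2 = -165.625 (negative ⇒ clockwise traversal).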